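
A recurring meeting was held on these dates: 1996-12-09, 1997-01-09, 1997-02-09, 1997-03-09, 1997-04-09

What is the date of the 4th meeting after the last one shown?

1997-08-09

Each date is the 9th; the gaps (31, 31, 28, 31) track the month lengths.
The rule is the 9th of each month.
Next: May 1997 → 1997-05-09.
June 1997: 1997-06-09.
July 1997: 1997-07-09.
August 1997: 1997-08-09.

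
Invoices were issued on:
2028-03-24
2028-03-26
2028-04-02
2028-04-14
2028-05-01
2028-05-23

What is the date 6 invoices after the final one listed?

2029-01-15

The spacing grows by 5 each time: 2, 7, 12, 17, 22 days.
Next gap: 27 days. 2028-05-23 + 27 days = 2028-06-19.
Next gap: 32 days. 2028-06-19 + 32 days = 2028-07-21.
Next gap: 37 days. 2028-07-21 + 37 days = 2028-08-27.
Next gap: 42 days. 2028-08-27 + 42 days = 2028-10-08.
Next gap: 47 days. 2028-10-08 + 47 days = 2028-11-24.
Next gap: 52 days. 2028-11-24 + 52 days = 2029-01-15.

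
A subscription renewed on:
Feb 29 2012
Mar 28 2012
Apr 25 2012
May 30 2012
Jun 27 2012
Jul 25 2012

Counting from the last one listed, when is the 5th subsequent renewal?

These are Wednesdays with 28, 28, 35, 28, 28-day gaps.
Each is the final Wednesday of its month — Feb 29 2012 is past the 28th, so '4th Wednesday' doesn't fit.
Last Wednesday of August 2012: Aug 29 2012.
Last Wednesday of September 2012: Sep 26 2012.
Last Wednesday of October 2012: Oct 31 2012.
Last Wednesday of November 2012: Nov 28 2012.
December 2012 ends with Wednesday Dec 26 2012.

Dec 26 2012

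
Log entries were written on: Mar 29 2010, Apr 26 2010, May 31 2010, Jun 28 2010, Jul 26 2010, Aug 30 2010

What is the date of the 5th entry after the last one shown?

Every date is a Monday; gaps 28, 35, 28, 28, 35 days.
Each is the last Monday of its month (at least one falls on the 29th or later, ruling out '4th Monday').
Last Monday of September 2010: Sep 27 2010.
Last Monday of October 2010: Oct 25 2010.
November 2010 ends with Monday Nov 29 2010.
December 2010 ends with Monday Dec 27 2010.
January 2011 ends with Monday Jan 31 2011.

Jan 31 2011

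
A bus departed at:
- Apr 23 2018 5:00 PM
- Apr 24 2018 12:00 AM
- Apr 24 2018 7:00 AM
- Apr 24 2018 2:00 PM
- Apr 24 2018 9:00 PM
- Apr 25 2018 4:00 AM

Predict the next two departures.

Apr 25 2018 11:00 AM, Apr 25 2018 6:00 PM

Gaps: 7, 7, 7, 7, 7 hours — each event is 7 hours after the previous one.
Apr 25 2018 4:00 AM + 7 h = Apr 25 2018 11:00 AM.
Apr 25 2018 11:00 AM + 7 h = Apr 25 2018 6:00 PM.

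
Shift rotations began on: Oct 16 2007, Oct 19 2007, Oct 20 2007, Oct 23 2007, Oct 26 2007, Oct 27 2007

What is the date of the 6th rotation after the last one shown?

Gaps: 3, 1, 3, 3, 1 days — not constant, but cyclic with period 3.
The events fall on every Tuesday, Friday and Saturday.
Next Tuesday: Oct 30 2007.
Next Friday: Nov 2 2007.
The following Saturday is Nov 3 2007.
The following Tuesday is Nov 6 2007.
The following Friday is Nov 9 2007.
Next Saturday: Nov 10 2007.

Nov 10 2007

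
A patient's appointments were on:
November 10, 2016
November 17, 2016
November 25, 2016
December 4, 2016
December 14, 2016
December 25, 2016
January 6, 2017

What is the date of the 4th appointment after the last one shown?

Gaps: 7, 8, 9, 10, 11, 12 days — each gap is 1 larger than the previous one.
Next gap: 13 days. January 6, 2017 + 13 days = January 19, 2017.
Next gap: 14 days. January 19, 2017 + 14 days = February 2, 2017.
Next gap: 15 days. February 2, 2017 + 15 days = February 17, 2017.
Next gap: 16 days. February 17, 2017 + 16 days = March 5, 2017.

March 5, 2017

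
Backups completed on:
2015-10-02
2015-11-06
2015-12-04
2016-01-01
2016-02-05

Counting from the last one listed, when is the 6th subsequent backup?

2016-08-05

All dates are Fridays, 35, 28, 28, 35 days apart.
Specifically, the 1st Friday of each month.
1st Friday of March 2016: 2016-03-04.
1st Friday of April 2016: 2016-04-01.
1st Friday of May 2016: 2016-05-06.
June 2016 — 1st Friday is 2016-06-03.
July 2016 — 1st Friday is 2016-07-01.
August 2016 — 1st Friday is 2016-08-05.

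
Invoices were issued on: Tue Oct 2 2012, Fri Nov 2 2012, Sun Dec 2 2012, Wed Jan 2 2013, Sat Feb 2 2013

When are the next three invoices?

Sat Mar 2 2013, Tue Apr 2 2013, Thu May 2 2013

Each date is the 2nd; the gaps (31, 30, 31, 31) track the month lengths.
The rule is the 2nd of each month.
Next: March 2013 → Sat Mar 2 2013.
Next: April 2013 → Tue Apr 2 2013.
May 2013: Thu May 2 2013.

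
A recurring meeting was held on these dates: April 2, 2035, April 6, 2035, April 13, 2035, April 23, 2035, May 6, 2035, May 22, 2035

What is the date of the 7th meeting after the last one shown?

December 4, 2035

Gaps: 4, 7, 10, 13, 16 days — each gap is 3 larger than the previous one.
Next gap: 19 days. May 22, 2035 + 19 days = June 10, 2035.
Next gap: 22 days. June 10, 2035 + 22 days = July 2, 2035.
Next gap: 25 days. July 2, 2035 + 25 days = July 27, 2035.
Next gap: 28 days. July 27, 2035 + 28 days = August 24, 2035.
Next gap: 31 days. August 24, 2035 + 31 days = September 24, 2035.
Next gap: 34 days. September 24, 2035 + 34 days = October 28, 2035.
Next gap: 37 days. October 28, 2035 + 37 days = December 4, 2035.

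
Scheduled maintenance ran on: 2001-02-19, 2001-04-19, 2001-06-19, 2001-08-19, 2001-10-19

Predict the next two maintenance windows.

The day-of-month is always 19 (59, 61, 61, 61 days between events).
So this recurs on the 19th of every 2 months.
December 2001: 2001-12-19.
February 2002: 2002-02-19.

2001-12-19, 2002-02-19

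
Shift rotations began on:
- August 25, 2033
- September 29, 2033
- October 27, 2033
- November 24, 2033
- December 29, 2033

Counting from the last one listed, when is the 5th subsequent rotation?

These are Thursdays with 35, 28, 28, 35-day gaps.
Each is the final Thursday of its month — September 29, 2033 is past the 28th, so '4th Thursday' doesn't fit.
January 2034 ends with Thursday January 26, 2034.
Last Thursday of February 2034: February 23, 2034.
March 2034 ends with Thursday March 30, 2034.
April 2034 ends with Thursday April 27, 2034.
Last Thursday of May 2034: May 25, 2034.

May 25, 2034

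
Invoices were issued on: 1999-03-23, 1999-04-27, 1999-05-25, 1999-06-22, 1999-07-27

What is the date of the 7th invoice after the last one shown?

Gaps: 35, 28, 28, 35 days — a mix of 28 and 35. Every date is a Tuesday.
Each is the 4th Tuesday of its month.
4th Tuesday of August 1999: 1999-08-24.
4th Tuesday of September 1999: 1999-09-28.
4th Tuesday of October 1999: 1999-10-26.
4th Tuesday of November 1999: 1999-11-23.
December 1999 — 4th Tuesday is 1999-12-28.
4th Tuesday of January 2000: 2000-01-25.
4th Tuesday of February 2000: 2000-02-22.

2000-02-22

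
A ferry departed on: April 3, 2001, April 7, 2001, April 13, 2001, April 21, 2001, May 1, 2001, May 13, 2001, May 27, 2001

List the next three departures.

June 12, 2001; June 30, 2001; July 20, 2001

Gaps: 4, 6, 8, 10, 12, 14 days — each gap is 2 larger than the previous one.
Next gap: 16 days. May 27, 2001 + 16 days = June 12, 2001.
Next gap: 18 days. June 12, 2001 + 18 days = June 30, 2001.
Next gap: 20 days. June 30, 2001 + 20 days = July 20, 2001.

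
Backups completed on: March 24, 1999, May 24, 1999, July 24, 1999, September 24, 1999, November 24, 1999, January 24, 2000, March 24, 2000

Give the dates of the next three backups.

Each date is the 24th; the gaps (61, 61, 62, 61, 61, 60) track the month lengths.
The rule is the 24th of every 2 months.
May 2000: May 24, 2000.
July 2000: July 24, 2000.
Next: September 2000 → September 24, 2000.

May 24, 2000; July 24, 2000; September 24, 2000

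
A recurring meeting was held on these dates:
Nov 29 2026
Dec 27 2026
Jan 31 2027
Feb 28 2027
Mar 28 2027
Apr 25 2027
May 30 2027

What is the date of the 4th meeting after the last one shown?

All Sundays; the gaps (28, 35, 28, 28, 28, 35) vary with month length.
This is the last Sunday of each month.
Last Sunday of June 2027: Jun 27 2027.
Last Sunday of July 2027: Jul 25 2027.
August 2027 ends with Sunday Aug 29 2027.
Last Sunday of September 2027: Sep 26 2027.

Sep 26 2027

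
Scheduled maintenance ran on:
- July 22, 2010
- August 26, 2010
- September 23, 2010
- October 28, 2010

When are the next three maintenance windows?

November 25, 2010; December 23, 2010; January 27, 2011

These are Thursdays at 28- or 35-day spacing (35, 28, 35).
The pattern: 4th Thursday of the month.
4th Thursday of November 2010: November 25, 2010.
4th Thursday of December 2010: December 23, 2010.
January 2011 — 4th Thursday is January 27, 2011.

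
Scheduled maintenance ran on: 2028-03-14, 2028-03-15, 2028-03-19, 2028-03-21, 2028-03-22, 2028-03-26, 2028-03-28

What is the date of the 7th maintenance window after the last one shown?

2028-04-12

Every event lands on a Tuesday or Wednesday or Sunday (gaps cycle 1, 4, 2, 1, 4, 2).
So the schedule is: every Tuesday, Wednesday and Sunday.
The following Wednesday is 2028-03-29.
The following Sunday is 2028-04-02.
Next Tuesday: 2028-04-04.
The following Wednesday is 2028-04-05.
Next Sunday: 2028-04-09.
Next Tuesday: 2028-04-11.
The following Wednesday is 2028-04-12.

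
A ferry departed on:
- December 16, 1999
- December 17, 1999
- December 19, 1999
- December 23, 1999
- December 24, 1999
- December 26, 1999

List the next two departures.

December 30, 1999; December 31, 1999

The gap pattern 1, 2, 4, 1, 2 repeats every 3 events.
These are the Thursdays, Fridays and Sundays of each week.
Next Thursday: December 30, 1999.
Next Friday: December 31, 1999.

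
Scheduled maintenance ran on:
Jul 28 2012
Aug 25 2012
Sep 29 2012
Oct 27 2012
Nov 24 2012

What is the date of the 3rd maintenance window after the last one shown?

All Saturdays; the gaps (28, 35, 28, 28) vary with month length.
This is the last Saturday of each month.
December 2012 ends with Saturday Dec 29 2012.
Last Saturday of January 2013: Jan 26 2013.
Last Saturday of February 2013: Feb 23 2013.

Feb 23 2013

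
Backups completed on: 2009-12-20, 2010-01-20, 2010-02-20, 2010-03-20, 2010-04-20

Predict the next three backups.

Gaps: 31, 31, 28, 31 days — not constant. Every event is on the 20th of the month.
Pattern: the 20th of each month.
Next: May 2010 → 2010-05-20.
Next: June 2010 → 2010-06-20.
July 2010: 2010-07-20.

2010-05-20, 2010-06-20, 2010-07-20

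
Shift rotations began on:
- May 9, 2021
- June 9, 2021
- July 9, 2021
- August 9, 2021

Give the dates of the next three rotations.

September 9, 2021; October 9, 2021; November 9, 2021

Gaps: 31, 30, 31 days — not constant. Every event is on the 9th of the month.
Pattern: the 9th of each month.
September 2021: September 9, 2021.
October 2021: October 9, 2021.
November 2021: November 9, 2021.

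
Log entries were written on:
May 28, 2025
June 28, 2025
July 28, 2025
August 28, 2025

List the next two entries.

The day-of-month is always 28 (31, 30, 31 days between events).
So this recurs on the 28th of each month.
September 2025: September 28, 2025.
Next: October 2025 → October 28, 2025.

September 28, 2025; October 28, 2025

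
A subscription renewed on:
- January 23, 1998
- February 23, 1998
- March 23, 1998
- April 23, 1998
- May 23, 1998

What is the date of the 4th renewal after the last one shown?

Gaps: 31, 28, 31, 30 days — not constant. Every event is on the 23rd of the month.
Pattern: the 23rd of each month.
Next: June 1998 → June 23, 1998.
July 1998: July 23, 1998.
Next: August 1998 → August 23, 1998.
September 1998: September 23, 1998.

September 23, 1998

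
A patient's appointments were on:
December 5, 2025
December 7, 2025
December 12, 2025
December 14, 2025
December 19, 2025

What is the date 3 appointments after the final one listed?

The gap pattern 2, 5, 2, 5 repeats every 2 events.
These are the Fridays and Sundays of each week.
The following Sunday is December 21, 2025.
The following Friday is December 26, 2025.
Next Sunday: December 28, 2025.

December 28, 2025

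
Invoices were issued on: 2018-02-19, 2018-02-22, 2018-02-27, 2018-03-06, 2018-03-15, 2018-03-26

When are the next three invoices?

Intervals are 3, 5, 7, 9, 11 days — an arithmetic progression with common difference 2.
Next gap: 13 days. 2018-03-26 + 13 days = 2018-04-08.
Next gap: 15 days. 2018-04-08 + 15 days = 2018-04-23.
Next gap: 17 days. 2018-04-23 + 17 days = 2018-05-10.

2018-04-08, 2018-04-23, 2018-05-10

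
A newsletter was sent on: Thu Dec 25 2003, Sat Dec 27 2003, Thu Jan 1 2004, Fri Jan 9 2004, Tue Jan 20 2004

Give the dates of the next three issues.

Tue Feb 3 2004, Fri Feb 20 2004, Thu Mar 11 2004

Intervals are 2, 5, 8, 11 days — an arithmetic progression with common difference 3.
Next gap: 14 days. Tue Jan 20 2004 + 14 days = Tue Feb 3 2004.
Next gap: 17 days. Tue Feb 3 2004 + 17 days = Fri Feb 20 2004.
Next gap: 20 days. Fri Feb 20 2004 + 20 days = Thu Mar 11 2004.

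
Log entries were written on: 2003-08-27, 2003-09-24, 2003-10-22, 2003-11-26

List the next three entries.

2003-12-24, 2004-01-28, 2004-02-25

All dates are Wednesdays, 28, 28, 35 days apart.
Specifically, the 4th Wednesday of each month.
December 2003 — 4th Wednesday is 2003-12-24.
4th Wednesday of January 2004: 2004-01-28.
February 2004 — 4th Wednesday is 2004-02-25.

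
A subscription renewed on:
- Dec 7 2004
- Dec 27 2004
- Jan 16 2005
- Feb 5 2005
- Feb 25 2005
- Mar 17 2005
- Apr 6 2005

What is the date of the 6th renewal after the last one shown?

Gaps between consecutive events: 20, 20, 20, 20, 20, 20 days — a constant 20-day interval.
Apr 6 2005 + 20 days = Apr 26 2005.
Apr 26 2005 + 20 days = May 16 2005.
May 16 2005 + 20 days = Jun 5 2005.
Jun 5 2005 + 20 days = Jun 25 2005.
Jun 25 2005 + 20 days = Jul 15 2005.
Jul 15 2005 + 20 days = Aug 4 2005.

Aug 4 2005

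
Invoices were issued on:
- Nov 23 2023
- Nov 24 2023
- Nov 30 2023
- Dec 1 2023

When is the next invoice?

Dec 7 2023

The gap pattern 1, 6, 1 repeats every 2 events.
These are the Thursdays and Fridays of each week.
The following Thursday is Dec 7 2023.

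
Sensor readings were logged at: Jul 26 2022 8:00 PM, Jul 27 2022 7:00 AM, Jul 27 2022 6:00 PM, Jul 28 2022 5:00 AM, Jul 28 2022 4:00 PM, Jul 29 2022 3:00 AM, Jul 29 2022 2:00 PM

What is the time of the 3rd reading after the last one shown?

Jul 30 2022 11:00 PM

Gaps: 11, 11, 11, 11, 11, 11 hours — each event is 11 hours after the previous one.
Jul 29 2022 2:00 PM + 11 h = Jul 30 2022 1:00 AM.
Jul 30 2022 1:00 AM + 11 h = Jul 30 2022 12:00 PM.
Jul 30 2022 12:00 PM + 11 h = Jul 30 2022 11:00 PM.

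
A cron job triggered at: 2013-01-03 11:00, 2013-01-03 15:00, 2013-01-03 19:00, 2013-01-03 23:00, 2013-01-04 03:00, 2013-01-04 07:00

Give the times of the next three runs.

2013-01-04 11:00, 2013-01-04 15:00, 2013-01-04 19:00

Spacing: 4, 4, 4, 4, 4 h — constant 4 h.
2013-01-04 07:00 + 4 h = 2013-01-04 11:00.
2013-01-04 11:00 + 4 h = 2013-01-04 15:00.
2013-01-04 15:00 + 4 h = 2013-01-04 19:00.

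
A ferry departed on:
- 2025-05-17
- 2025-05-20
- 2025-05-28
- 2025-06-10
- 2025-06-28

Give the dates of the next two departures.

Gaps: 3, 8, 13, 18 days — each gap is 5 larger than the previous one.
Next gap: 23 days. 2025-06-28 + 23 days = 2025-07-21.
Next gap: 28 days. 2025-07-21 + 28 days = 2025-08-18.

2025-07-21, 2025-08-18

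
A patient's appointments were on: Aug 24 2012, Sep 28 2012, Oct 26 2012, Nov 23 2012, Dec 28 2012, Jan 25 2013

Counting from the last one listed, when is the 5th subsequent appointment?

All dates are Fridays, 35, 28, 28, 35, 28 days apart.
Specifically, the 4th Friday of each month.
4th Friday of February 2013: Feb 22 2013.
4th Friday of March 2013: Mar 22 2013.
4th Friday of April 2013: Apr 26 2013.
4th Friday of May 2013: May 24 2013.
4th Friday of June 2013: Jun 28 2013.

Jun 28 2013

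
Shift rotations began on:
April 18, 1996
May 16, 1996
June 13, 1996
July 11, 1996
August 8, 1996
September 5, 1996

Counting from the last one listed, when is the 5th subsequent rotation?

Every event comes 28 days after the last (28, 28, 28, 28, 28).
September 5, 1996 + 28 days = October 3, 1996.
October 3, 1996 + 28 days = October 31, 1996.
October 31, 1996 + 28 days = November 28, 1996.
November 28, 1996 + 28 days = December 26, 1996.
December 26, 1996 + 28 days = January 23, 1997.

January 23, 1997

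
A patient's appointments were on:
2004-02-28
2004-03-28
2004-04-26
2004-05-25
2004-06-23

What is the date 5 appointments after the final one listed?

Gaps between consecutive events: 29, 29, 29, 29 days — a constant 29-day interval.
2004-06-23 + 29 days = 2004-07-22.
2004-07-22 + 29 days = 2004-08-20.
2004-08-20 + 29 days = 2004-09-18.
2004-09-18 + 29 days = 2004-10-17.
2004-10-17 + 29 days = 2004-11-15.

2004-11-15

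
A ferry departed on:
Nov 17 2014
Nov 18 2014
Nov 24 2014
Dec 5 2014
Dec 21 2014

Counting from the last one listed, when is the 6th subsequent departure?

Gaps: 1, 6, 11, 16 days — each gap is 5 larger than the previous one.
Next gap: 21 days. Dec 21 2014 + 21 days = Jan 11 2015.
Next gap: 26 days. Jan 11 2015 + 26 days = Feb 6 2015.
Next gap: 31 days. Feb 6 2015 + 31 days = Mar 9 2015.
Next gap: 36 days. Mar 9 2015 + 36 days = Apr 14 2015.
Next gap: 41 days. Apr 14 2015 + 41 days = May 25 2015.
Next gap: 46 days. May 25 2015 + 46 days = Jul 10 2015.

Jul 10 2015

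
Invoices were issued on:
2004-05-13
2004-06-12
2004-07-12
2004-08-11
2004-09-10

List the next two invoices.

2004-10-10, 2004-11-09

Gaps between consecutive events: 30, 30, 30, 30 days — a constant 30-day interval.
2004-09-10 + 30 days = 2004-10-10.
2004-10-10 + 30 days = 2004-11-09.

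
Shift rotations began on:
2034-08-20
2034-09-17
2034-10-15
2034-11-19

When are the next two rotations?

These are Sundays at 28- or 35-day spacing (28, 28, 35).
The pattern: 3rd Sunday of the month.
3rd Sunday of December 2034: 2034-12-17.
3rd Sunday of January 2035: 2035-01-21.

2034-12-17, 2035-01-21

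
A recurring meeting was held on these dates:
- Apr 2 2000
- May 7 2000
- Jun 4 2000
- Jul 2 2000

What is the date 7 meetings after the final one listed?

Feb 4 2001

Gaps: 35, 28, 28 days — a mix of 28 and 35. Every date is a Sunday.
Each is the 1st Sunday of its month.
August 2000 — 1st Sunday is Aug 6 2000.
September 2000 — 1st Sunday is Sep 3 2000.
1st Sunday of October 2000: Oct 1 2000.
November 2000 — 1st Sunday is Nov 5 2000.
1st Sunday of December 2000: Dec 3 2000.
1st Sunday of January 2001: Jan 7 2001.
1st Sunday of February 2001: Feb 4 2001.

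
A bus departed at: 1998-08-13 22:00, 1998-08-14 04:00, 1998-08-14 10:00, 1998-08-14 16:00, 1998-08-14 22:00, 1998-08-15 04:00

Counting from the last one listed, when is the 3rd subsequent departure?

Gaps: 6, 6, 6, 6, 6 hours — each event is 6 hours after the previous one.
1998-08-15 04:00 + 6 h = 1998-08-15 10:00.
1998-08-15 10:00 + 6 h = 1998-08-15 16:00.
1998-08-15 16:00 + 6 h = 1998-08-15 22:00.

1998-08-15 22:00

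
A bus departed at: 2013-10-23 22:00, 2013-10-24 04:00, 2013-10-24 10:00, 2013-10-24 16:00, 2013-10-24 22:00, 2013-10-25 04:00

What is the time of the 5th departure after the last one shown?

2013-10-26 10:00

The interval is a steady 6 hours (6, 6, 6, 6, 6).
2013-10-25 04:00 + 6 h = 2013-10-25 10:00.
2013-10-25 10:00 + 6 h = 2013-10-25 16:00.
2013-10-25 16:00 + 6 h = 2013-10-25 22:00.
2013-10-25 22:00 + 6 h = 2013-10-26 04:00.
2013-10-26 04:00 + 6 h = 2013-10-26 10:00.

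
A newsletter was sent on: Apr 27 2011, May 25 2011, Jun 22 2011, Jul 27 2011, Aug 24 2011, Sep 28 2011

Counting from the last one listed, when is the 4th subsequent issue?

Jan 25 2012

These are Wednesdays at 28- or 35-day spacing (28, 28, 35, 28, 35).
The pattern: 4th Wednesday of the month.
October 2011 — 4th Wednesday is Oct 26 2011.
November 2011 — 4th Wednesday is Nov 23 2011.
4th Wednesday of December 2011: Dec 28 2011.
January 2012 — 4th Wednesday is Jan 25 2012.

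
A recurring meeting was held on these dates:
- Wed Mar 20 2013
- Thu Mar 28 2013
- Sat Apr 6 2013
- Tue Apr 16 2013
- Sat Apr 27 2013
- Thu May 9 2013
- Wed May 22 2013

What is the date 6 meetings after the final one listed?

Gaps: 8, 9, 10, 11, 12, 13 days — each gap is 1 larger than the previous one.
Next gap: 14 days. Wed May 22 2013 + 14 days = Wed Jun 5 2013.
Next gap: 15 days. Wed Jun 5 2013 + 15 days = Thu Jun 20 2013.
Next gap: 16 days. Thu Jun 20 2013 + 16 days = Sat Jul 6 2013.
Next gap: 17 days. Sat Jul 6 2013 + 17 days = Tue Jul 23 2013.
Next gap: 18 days. Tue Jul 23 2013 + 18 days = Sat Aug 10 2013.
Next gap: 19 days. Sat Aug 10 2013 + 19 days = Thu Aug 29 2013.

Thu Aug 29 2013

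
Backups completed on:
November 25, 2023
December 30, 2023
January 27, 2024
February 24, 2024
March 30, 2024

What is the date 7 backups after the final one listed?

October 26, 2024

All Saturdays; the gaps (35, 28, 28, 35) vary with month length.
This is the last Saturday of each month.
Last Saturday of April 2024: April 27, 2024.
Last Saturday of May 2024: May 25, 2024.
Last Saturday of June 2024: June 29, 2024.
Last Saturday of July 2024: July 27, 2024.
Last Saturday of August 2024: August 31, 2024.
Last Saturday of September 2024: September 28, 2024.
October 2024 ends with Saturday October 26, 2024.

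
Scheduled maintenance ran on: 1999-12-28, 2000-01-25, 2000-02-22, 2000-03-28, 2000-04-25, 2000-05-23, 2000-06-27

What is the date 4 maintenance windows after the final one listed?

2000-10-24

All dates are Tuesdays, 28, 28, 35, 28, 28, 35 days apart.
Specifically, the 4th Tuesday of each month.
4th Tuesday of July 2000: 2000-07-25.
August 2000 — 4th Tuesday is 2000-08-22.
September 2000 — 4th Tuesday is 2000-09-26.
4th Tuesday of October 2000: 2000-10-24.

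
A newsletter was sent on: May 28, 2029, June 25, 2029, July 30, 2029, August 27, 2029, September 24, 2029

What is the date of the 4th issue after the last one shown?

January 28, 2030

Every date is a Monday; gaps 28, 35, 28, 28 days.
Each is the last Monday of its month (at least one falls on the 29th or later, ruling out '4th Monday').
Last Monday of October 2029: October 29, 2029.
Last Monday of November 2029: November 26, 2029.
Last Monday of December 2029: December 31, 2029.
Last Monday of January 2030: January 28, 2030.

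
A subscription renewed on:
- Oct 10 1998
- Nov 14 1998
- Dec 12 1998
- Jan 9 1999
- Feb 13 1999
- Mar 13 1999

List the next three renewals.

All dates are Saturdays, 35, 28, 28, 35, 28 days apart.
Specifically, the 2nd Saturday of each month.
April 1999 — 2nd Saturday is Apr 10 1999.
May 1999 — 2nd Saturday is May 8 1999.
2nd Saturday of June 1999: Jun 12 1999.

Apr 10 1999, May 8 1999, Jun 12 1999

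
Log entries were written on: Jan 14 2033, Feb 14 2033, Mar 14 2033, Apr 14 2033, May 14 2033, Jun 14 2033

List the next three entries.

Jul 14 2033, Aug 14 2033, Sep 14 2033

The day-of-month is always 14 (31, 28, 31, 30, 31 days between events).
So this recurs on the 14th of each month.
Next: July 2033 → Jul 14 2033.
Next: August 2033 → Aug 14 2033.
Next: September 2033 → Sep 14 2033.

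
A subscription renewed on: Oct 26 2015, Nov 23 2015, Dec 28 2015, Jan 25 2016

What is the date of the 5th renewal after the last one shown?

Jun 27 2016

All dates are Mondays, 28, 35, 28 days apart.
Specifically, the 4th Monday of each month.
February 2016 — 4th Monday is Feb 22 2016.
4th Monday of March 2016: Mar 28 2016.
April 2016 — 4th Monday is Apr 25 2016.
May 2016 — 4th Monday is May 23 2016.
June 2016 — 4th Monday is Jun 27 2016.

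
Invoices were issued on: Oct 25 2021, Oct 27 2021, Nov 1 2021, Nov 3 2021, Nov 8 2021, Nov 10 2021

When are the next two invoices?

Every event lands on a Monday or Wednesday (gaps cycle 2, 5, 2, 5, 2).
So the schedule is: every Monday and Wednesday.
Next Monday: Nov 15 2021.
The following Wednesday is Nov 17 2021.

Nov 15 2021, Nov 17 2021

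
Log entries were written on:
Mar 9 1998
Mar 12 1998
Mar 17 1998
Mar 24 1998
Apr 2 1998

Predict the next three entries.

The spacing grows by 2 each time: 3, 5, 7, 9 days.
Next gap: 11 days. Apr 2 1998 + 11 days = Apr 13 1998.
Next gap: 13 days. Apr 13 1998 + 13 days = Apr 26 1998.
Next gap: 15 days. Apr 26 1998 + 15 days = May 11 1998.

Apr 13 1998, Apr 26 1998, May 11 1998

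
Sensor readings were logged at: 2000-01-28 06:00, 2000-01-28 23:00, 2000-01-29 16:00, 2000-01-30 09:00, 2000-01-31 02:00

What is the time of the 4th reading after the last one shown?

Spacing: 17, 17, 17, 17 h — constant 17 h.
2000-01-31 02:00 + 17 h = 2000-01-31 19:00.
2000-01-31 19:00 + 17 h = 2000-02-01 12:00.
2000-02-01 12:00 + 17 h = 2000-02-02 05:00.
2000-02-02 05:00 + 17 h = 2000-02-02 22:00.

2000-02-02 22:00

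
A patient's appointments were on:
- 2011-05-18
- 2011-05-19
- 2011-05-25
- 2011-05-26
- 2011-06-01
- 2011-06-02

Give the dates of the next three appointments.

Every event lands on a Wednesday or Thursday (gaps cycle 1, 6, 1, 6, 1).
So the schedule is: every Wednesday and Thursday.
Next Wednesday: 2011-06-08.
The following Thursday is 2011-06-09.
The following Wednesday is 2011-06-15.

2011-06-08, 2011-06-09, 2011-06-15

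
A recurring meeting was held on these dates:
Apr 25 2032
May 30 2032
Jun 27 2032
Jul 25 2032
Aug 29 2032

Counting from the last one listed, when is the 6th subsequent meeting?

All Sundays; the gaps (35, 28, 28, 35) vary with month length.
This is the last Sunday of each month.
Last Sunday of September 2032: Sep 26 2032.
Last Sunday of October 2032: Oct 31 2032.
Last Sunday of November 2032: Nov 28 2032.
December 2032 ends with Sunday Dec 26 2032.
January 2033 ends with Sunday Jan 30 2033.
Last Sunday of February 2033: Feb 27 2033.

Feb 27 2033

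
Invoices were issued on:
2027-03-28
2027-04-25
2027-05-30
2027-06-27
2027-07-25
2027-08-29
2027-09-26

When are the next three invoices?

These are Sundays with 28, 35, 28, 28, 35, 28-day gaps.
Each is the final Sunday of its month — 2027-05-30 is past the 28th, so '4th Sunday' doesn't fit.
October 2027 ends with Sunday 2027-10-31.
November 2027 ends with Sunday 2027-11-28.
December 2027 ends with Sunday 2027-12-26.

2027-10-31, 2027-11-28, 2027-12-26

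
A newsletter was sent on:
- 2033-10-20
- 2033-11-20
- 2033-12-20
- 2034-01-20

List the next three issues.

The day-of-month is always 20 (31, 30, 31 days between events).
So this recurs on the 20th of each month.
Next: February 2034 → 2034-02-20.
Next: March 2034 → 2034-03-20.
Next: April 2034 → 2034-04-20.

2034-02-20, 2034-03-20, 2034-04-20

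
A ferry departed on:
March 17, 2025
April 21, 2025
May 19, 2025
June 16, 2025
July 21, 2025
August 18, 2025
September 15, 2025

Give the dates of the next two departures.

October 20, 2025; November 17, 2025

All dates are Mondays, 35, 28, 28, 35, 28, 28 days apart.
Specifically, the 3rd Monday of each month.
October 2025 — 3rd Monday is October 20, 2025.
3rd Monday of November 2025: November 17, 2025.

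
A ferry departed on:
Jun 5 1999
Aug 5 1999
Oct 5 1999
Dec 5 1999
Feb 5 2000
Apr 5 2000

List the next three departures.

Jun 5 2000, Aug 5 2000, Oct 5 2000

Gaps: 61, 61, 61, 62, 60 days — not constant. Every event is on the 5th of the month.
Pattern: the 5th of every 2 months.
Next: June 2000 → Jun 5 2000.
Next: August 2000 → Aug 5 2000.
October 2000: Oct 5 2000.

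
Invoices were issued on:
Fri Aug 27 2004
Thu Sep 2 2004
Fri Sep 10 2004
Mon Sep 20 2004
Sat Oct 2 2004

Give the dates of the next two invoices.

Sat Oct 16 2004, Mon Nov 1 2004

Gaps: 6, 8, 10, 12 days — each gap is 2 larger than the previous one.
Next gap: 14 days. Sat Oct 2 2004 + 14 days = Sat Oct 16 2004.
Next gap: 16 days. Sat Oct 16 2004 + 16 days = Mon Nov 1 2004.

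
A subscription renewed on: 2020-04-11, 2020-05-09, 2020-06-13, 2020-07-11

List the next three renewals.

2020-08-08, 2020-09-12, 2020-10-10

Gaps: 28, 35, 28 days — a mix of 28 and 35. Every date is a Saturday.
Each is the 2nd Saturday of its month.
2nd Saturday of August 2020: 2020-08-08.
September 2020 — 2nd Saturday is 2020-09-12.
2nd Saturday of October 2020: 2020-10-10.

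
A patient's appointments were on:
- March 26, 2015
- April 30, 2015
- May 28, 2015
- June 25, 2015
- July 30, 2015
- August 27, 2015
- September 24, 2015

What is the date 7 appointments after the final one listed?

These are Thursdays with 35, 28, 28, 35, 28, 28-day gaps.
Each is the final Thursday of its month — April 30, 2015 is past the 28th, so '4th Thursday' doesn't fit.
October 2015 ends with Thursday October 29, 2015.
November 2015 ends with Thursday November 26, 2015.
December 2015 ends with Thursday December 31, 2015.
January 2016 ends with Thursday January 28, 2016.
Last Thursday of February 2016: February 25, 2016.
March 2016 ends with Thursday March 31, 2016.
Last Thursday of April 2016: April 28, 2016.

April 28, 2016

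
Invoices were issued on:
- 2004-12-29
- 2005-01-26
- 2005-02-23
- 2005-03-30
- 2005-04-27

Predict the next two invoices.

2005-05-25, 2005-06-29

All Wednesdays; the gaps (28, 28, 35, 28) vary with month length.
This is the last Wednesday of each month.
May 2005 ends with Wednesday 2005-05-25.
June 2005 ends with Wednesday 2005-06-29.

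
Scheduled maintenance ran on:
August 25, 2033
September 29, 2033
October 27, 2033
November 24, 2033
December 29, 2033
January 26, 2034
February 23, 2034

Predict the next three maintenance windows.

March 30, 2034; April 27, 2034; May 25, 2034

These are Thursdays with 35, 28, 28, 35, 28, 28-day gaps.
Each is the final Thursday of its month — September 29, 2033 is past the 28th, so '4th Thursday' doesn't fit.
Last Thursday of March 2034: March 30, 2034.
April 2034 ends with Thursday April 27, 2034.
May 2034 ends with Thursday May 25, 2034.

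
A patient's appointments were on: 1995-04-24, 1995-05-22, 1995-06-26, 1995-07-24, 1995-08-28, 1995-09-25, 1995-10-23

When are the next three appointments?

All dates are Mondays, 28, 35, 28, 35, 28, 28 days apart.
Specifically, the 4th Monday of each month.
November 1995 — 4th Monday is 1995-11-27.
December 1995 — 4th Monday is 1995-12-25.
4th Monday of January 1996: 1996-01-22.

1995-11-27, 1995-12-25, 1996-01-22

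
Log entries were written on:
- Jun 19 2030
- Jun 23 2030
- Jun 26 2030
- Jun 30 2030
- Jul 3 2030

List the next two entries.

Gaps: 4, 3, 4, 3 days — not constant, but cyclic with period 2.
The events fall on every Wednesday and Sunday.
Next Sunday: Jul 7 2030.
Next Wednesday: Jul 10 2030.

Jul 7 2030, Jul 10 2030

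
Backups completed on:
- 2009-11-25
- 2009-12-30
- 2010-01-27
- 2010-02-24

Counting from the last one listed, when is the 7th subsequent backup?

Every date is a Wednesday; gaps 35, 28, 28 days.
Each is the last Wednesday of its month (at least one falls on the 29th or later, ruling out '4th Wednesday').
Last Wednesday of March 2010: 2010-03-31.
Last Wednesday of April 2010: 2010-04-28.
May 2010 ends with Wednesday 2010-05-26.
Last Wednesday of June 2010: 2010-06-30.
Last Wednesday of July 2010: 2010-07-28.
Last Wednesday of August 2010: 2010-08-25.
Last Wednesday of September 2010: 2010-09-29.

2010-09-29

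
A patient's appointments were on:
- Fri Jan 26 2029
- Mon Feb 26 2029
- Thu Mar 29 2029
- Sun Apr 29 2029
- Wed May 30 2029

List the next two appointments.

The spacing is 31, 31, 31, 31 days — always 31 days.
Wed May 30 2029 + 31 days = Sat Jun 30 2029.
Sat Jun 30 2029 + 31 days = Tue Jul 31 2029.

Sat Jun 30 2029, Tue Jul 31 2029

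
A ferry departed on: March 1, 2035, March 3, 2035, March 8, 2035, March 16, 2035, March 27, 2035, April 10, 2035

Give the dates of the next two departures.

Intervals are 2, 5, 8, 11, 14 days — an arithmetic progression with common difference 3.
Next gap: 17 days. April 10, 2035 + 17 days = April 27, 2035.
Next gap: 20 days. April 27, 2035 + 20 days = May 17, 2035.

April 27, 2035; May 17, 2035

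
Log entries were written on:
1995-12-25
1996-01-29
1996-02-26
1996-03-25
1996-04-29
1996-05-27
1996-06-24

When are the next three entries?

All Mondays; the gaps (35, 28, 28, 35, 28, 28) vary with month length.
This is the last Monday of each month.
Last Monday of July 1996: 1996-07-29.
Last Monday of August 1996: 1996-08-26.
September 1996 ends with Monday 1996-09-30.

1996-07-29, 1996-08-26, 1996-09-30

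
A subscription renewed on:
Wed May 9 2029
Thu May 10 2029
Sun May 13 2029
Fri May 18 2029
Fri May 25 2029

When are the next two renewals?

The spacing grows by 2 each time: 1, 3, 5, 7 days.
Next gap: 9 days. Fri May 25 2029 + 9 days = Sun Jun 3 2029.
Next gap: 11 days. Sun Jun 3 2029 + 11 days = Thu Jun 14 2029.

Sun Jun 3 2029, Thu Jun 14 2029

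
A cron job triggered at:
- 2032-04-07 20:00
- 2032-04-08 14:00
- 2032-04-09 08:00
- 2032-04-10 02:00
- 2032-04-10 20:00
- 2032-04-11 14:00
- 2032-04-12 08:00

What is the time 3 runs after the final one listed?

2032-04-14 14:00

The interval is a steady 18 hours (18, 18, 18, 18, 18, 18).
2032-04-12 08:00 + 18 h = 2032-04-13 02:00.
2032-04-13 02:00 + 18 h = 2032-04-13 20:00.
2032-04-13 20:00 + 18 h = 2032-04-14 14:00.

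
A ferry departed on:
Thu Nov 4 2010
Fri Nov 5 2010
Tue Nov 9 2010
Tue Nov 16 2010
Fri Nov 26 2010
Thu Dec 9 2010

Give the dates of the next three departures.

Sat Dec 25 2010, Thu Jan 13 2011, Fri Feb 4 2011

Intervals are 1, 4, 7, 10, 13 days — an arithmetic progression with common difference 3.
Next gap: 16 days. Thu Dec 9 2010 + 16 days = Sat Dec 25 2010.
Next gap: 19 days. Sat Dec 25 2010 + 19 days = Thu Jan 13 2011.
Next gap: 22 days. Thu Jan 13 2011 + 22 days = Fri Feb 4 2011.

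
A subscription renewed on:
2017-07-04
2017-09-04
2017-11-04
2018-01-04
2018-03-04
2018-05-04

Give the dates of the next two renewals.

The day-of-month is always 4 (62, 61, 61, 59, 61 days between events).
So this recurs on the 4th of every 2 months.
July 2018: 2018-07-04.
September 2018: 2018-09-04.

2018-07-04, 2018-09-04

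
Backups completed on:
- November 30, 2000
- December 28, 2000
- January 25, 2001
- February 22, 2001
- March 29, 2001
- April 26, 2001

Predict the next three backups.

These are Thursdays with 28, 28, 28, 35, 28-day gaps.
Each is the final Thursday of its month — November 30, 2000 is past the 28th, so '4th Thursday' doesn't fit.
May 2001 ends with Thursday May 31, 2001.
Last Thursday of June 2001: June 28, 2001.
July 2001 ends with Thursday July 26, 2001.

May 31, 2001; June 28, 2001; July 26, 2001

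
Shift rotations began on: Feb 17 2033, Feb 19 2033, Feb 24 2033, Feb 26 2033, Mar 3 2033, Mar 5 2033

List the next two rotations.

The gap pattern 2, 5, 2, 5, 2 repeats every 2 events.
These are the Thursdays and Saturdays of each week.
Next Thursday: Mar 10 2033.
The following Saturday is Mar 12 2033.

Mar 10 2033, Mar 12 2033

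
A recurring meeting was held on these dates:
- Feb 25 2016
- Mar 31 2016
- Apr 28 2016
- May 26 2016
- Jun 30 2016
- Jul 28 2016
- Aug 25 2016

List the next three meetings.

Sep 29 2016, Oct 27 2016, Nov 24 2016

These are Thursdays with 35, 28, 28, 35, 28, 28-day gaps.
Each is the final Thursday of its month — Mar 31 2016 is past the 28th, so '4th Thursday' doesn't fit.
Last Thursday of September 2016: Sep 29 2016.
October 2016 ends with Thursday Oct 27 2016.
November 2016 ends with Thursday Nov 24 2016.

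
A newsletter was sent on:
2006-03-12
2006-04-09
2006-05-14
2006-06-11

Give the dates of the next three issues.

2006-07-09, 2006-08-13, 2006-09-10

These are Sundays at 28- or 35-day spacing (28, 35, 28).
The pattern: 2nd Sunday of the month.
July 2006 — 2nd Sunday is 2006-07-09.
August 2006 — 2nd Sunday is 2006-08-13.
2nd Sunday of September 2006: 2006-09-10.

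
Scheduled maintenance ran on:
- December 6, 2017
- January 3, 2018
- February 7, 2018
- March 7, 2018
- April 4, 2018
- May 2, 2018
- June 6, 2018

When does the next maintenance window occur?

Gaps: 28, 35, 28, 28, 28, 35 days — a mix of 28 and 35. Every date is a Wednesday.
Each is the 1st Wednesday of its month.
July 2018 — 1st Wednesday is July 4, 2018.

July 4, 2018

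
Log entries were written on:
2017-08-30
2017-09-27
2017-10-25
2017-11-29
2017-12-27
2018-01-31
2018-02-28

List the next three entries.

2018-03-28, 2018-04-25, 2018-05-30

All Wednesdays; the gaps (28, 28, 35, 28, 35, 28) vary with month length.
This is the last Wednesday of each month.
Last Wednesday of March 2018: 2018-03-28.
April 2018 ends with Wednesday 2018-04-25.
Last Wednesday of May 2018: 2018-05-30.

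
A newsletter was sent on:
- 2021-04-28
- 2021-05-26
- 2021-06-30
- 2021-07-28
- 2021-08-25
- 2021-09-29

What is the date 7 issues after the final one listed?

2022-04-27

Every date is a Wednesday; gaps 28, 35, 28, 28, 35 days.
Each is the last Wednesday of its month (at least one falls on the 29th or later, ruling out '4th Wednesday').
Last Wednesday of October 2021: 2021-10-27.
November 2021 ends with Wednesday 2021-11-24.
December 2021 ends with Wednesday 2021-12-29.
Last Wednesday of January 2022: 2022-01-26.
Last Wednesday of February 2022: 2022-02-23.
March 2022 ends with Wednesday 2022-03-30.
April 2022 ends with Wednesday 2022-04-27.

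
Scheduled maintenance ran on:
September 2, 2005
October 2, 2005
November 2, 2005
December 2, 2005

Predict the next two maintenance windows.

January 2, 2006; February 2, 2006

The day-of-month is always 2 (30, 31, 30 days between events).
So this recurs on the 2nd of each month.
Next: January 2006 → January 2, 2006.
Next: February 2006 → February 2, 2006.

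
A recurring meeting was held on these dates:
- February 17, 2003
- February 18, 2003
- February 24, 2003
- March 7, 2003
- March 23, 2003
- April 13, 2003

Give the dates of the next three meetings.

May 9, 2003; June 9, 2003; July 15, 2003

Gaps: 1, 6, 11, 16, 21 days — each gap is 5 larger than the previous one.
Next gap: 26 days. April 13, 2003 + 26 days = May 9, 2003.
Next gap: 31 days. May 9, 2003 + 31 days = June 9, 2003.
Next gap: 36 days. June 9, 2003 + 36 days = July 15, 2003.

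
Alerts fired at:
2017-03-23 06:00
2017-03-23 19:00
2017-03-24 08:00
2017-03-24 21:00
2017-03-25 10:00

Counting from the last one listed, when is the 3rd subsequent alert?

Spacing: 13, 13, 13, 13 h — constant 13 h.
2017-03-25 10:00 + 13 h = 2017-03-25 23:00.
2017-03-25 23:00 + 13 h = 2017-03-26 12:00.
2017-03-26 12:00 + 13 h = 2017-03-27 01:00.

2017-03-27 01:00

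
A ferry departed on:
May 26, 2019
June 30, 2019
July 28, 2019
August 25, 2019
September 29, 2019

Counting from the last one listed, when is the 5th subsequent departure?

February 23, 2020

Every date is a Sunday; gaps 35, 28, 28, 35 days.
Each is the last Sunday of its month (at least one falls on the 29th or later, ruling out '4th Sunday').
October 2019 ends with Sunday October 27, 2019.
Last Sunday of November 2019: November 24, 2019.
December 2019 ends with Sunday December 29, 2019.
January 2020 ends with Sunday January 26, 2020.
Last Sunday of February 2020: February 23, 2020.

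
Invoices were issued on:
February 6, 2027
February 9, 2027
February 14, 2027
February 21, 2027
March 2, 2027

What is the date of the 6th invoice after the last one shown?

The spacing grows by 2 each time: 3, 5, 7, 9 days.
Next gap: 11 days. March 2, 2027 + 11 days = March 13, 2027.
Next gap: 13 days. March 13, 2027 + 13 days = March 26, 2027.
Next gap: 15 days. March 26, 2027 + 15 days = April 10, 2027.
Next gap: 17 days. April 10, 2027 + 17 days = April 27, 2027.
Next gap: 19 days. April 27, 2027 + 19 days = May 16, 2027.
Next gap: 21 days. May 16, 2027 + 21 days = June 6, 2027.

June 6, 2027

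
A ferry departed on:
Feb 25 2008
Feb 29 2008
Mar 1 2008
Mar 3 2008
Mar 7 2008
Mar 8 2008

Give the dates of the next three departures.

Mar 10 2008, Mar 14 2008, Mar 15 2008

Gaps: 4, 1, 2, 4, 1 days — not constant, but cyclic with period 3.
The events fall on every Monday, Friday and Saturday.
The following Monday is Mar 10 2008.
The following Friday is Mar 14 2008.
Next Saturday: Mar 15 2008.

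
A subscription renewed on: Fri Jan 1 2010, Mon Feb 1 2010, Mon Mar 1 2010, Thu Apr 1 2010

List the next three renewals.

Gaps: 31, 28, 31 days — not constant. Every event is on the 1st of the month.
Pattern: the 1st of each month.
Next: May 2010 → Sat May 1 2010.
Next: June 2010 → Tue Jun 1 2010.
Next: July 2010 → Thu Jul 1 2010.

Sat May 1 2010, Tue Jun 1 2010, Thu Jul 1 2010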